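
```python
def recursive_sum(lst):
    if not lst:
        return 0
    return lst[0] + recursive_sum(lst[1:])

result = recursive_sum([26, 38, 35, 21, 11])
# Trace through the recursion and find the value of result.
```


recursive_sum([26, 38, 35, 21, 11])
= 26 + recursive_sum([38, 35, 21, 11])
= 26 + 38 + recursive_sum([35, 21, 11])
= 26 + 38 + 35 + recursive_sum([21, 11])
= 26 + 38 + 35 + 21 + recursive_sum([11])
= 26 + 38 + 35 + 21 + 11 + recursive_sum([])
= 26 + 38 + 35 + 21 + 11 + 0
= 131


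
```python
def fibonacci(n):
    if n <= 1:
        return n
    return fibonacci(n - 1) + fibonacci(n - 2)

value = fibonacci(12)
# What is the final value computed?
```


fibonacci(12)
= fibonacci(11) + fibonacci(10)
= (fibonacci(10) + fibonacci(9)) + fibonacci(10)
Computing bottom-up: fibonacci(0)=0, fibonacci(1)=1, fibonacci(2)=1, fibonacci(3)=2, fibonacci(4)=3, fibonacci(5)=5, fibonacci(6)=8, fibonacci(7)=13, fibonacci(8)=21, fibonacci(9)=34, fibonacci(10)=55, fibonacci(11)=89, fibonacci(12)=144
= 144


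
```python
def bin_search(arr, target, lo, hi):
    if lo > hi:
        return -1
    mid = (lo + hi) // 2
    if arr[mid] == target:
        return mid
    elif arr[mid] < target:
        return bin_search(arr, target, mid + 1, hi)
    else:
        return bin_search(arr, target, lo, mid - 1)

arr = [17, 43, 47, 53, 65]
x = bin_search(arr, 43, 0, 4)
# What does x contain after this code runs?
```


bin_search(arr, 43, 0, 4)
lo=0, hi=4, mid=2, arr[mid]=47
47 > 43, search left half
lo=0, hi=1, mid=0, arr[mid]=17
17 < 43, search right half
lo=1, hi=1, mid=1, arr[mid]=43
arr[1] == 43, found at index 1
= 1


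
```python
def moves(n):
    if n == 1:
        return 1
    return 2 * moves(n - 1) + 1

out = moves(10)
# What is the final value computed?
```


moves(10)
= 2 * moves(9) + 1
= 2 * (2 * moves(8) + 1) + 1
= 2 * (2 * (2 * moves(7) + 1) + 1) + 1
= 2 * (2 * (2 * (2 * moves(6) + 1) + 1) + 1) + 1
= 2 * (2 * (2 * (2 * (2 * moves(5) + 1) + 1) + 1) + 1) + 1
= 2 * (2 * (2 * (2 * (2 * (2 * moves(4) + 1) + 1) + 1) + 1) + 1) + 1
= 2 * (2 * (2 * (2 * (2 * (2 * (2 * moves(3) + 1) + 1) + 1) + 1) + 1) + 1) + 1
= 2 * (2 * (2 * (2 * (2 * (2 * (2 * (2 * moves(2) + 1) + 1) + 1) + 1) + 1) + 1) + 1) + 1
= 2 * (2 * (2 * (2 * (2 * (2 * (2 * (2 * (2 * moves(1) + 1) + 1) + 1) + 1) + 1) + 1) + 1) + 1) + 1
Now compute bottom-up:
moves(1) = 1
moves(2) = 2 * 1 + 1 = 3
moves(3) = 2 * 3 + 1 = 7
moves(4) = 2 * 7 + 1 = 15
moves(5) = 2 * 15 + 1 = 31
moves(6) = 2 * 31 + 1 = 63
moves(7) = 2 * 63 + 1 = 127
moves(8) = 2 * 127 + 1 = 255
moves(9) = 2 * 255 + 1 = 511
moves(10) = 2 * 511 + 1 = 1023
= 1023


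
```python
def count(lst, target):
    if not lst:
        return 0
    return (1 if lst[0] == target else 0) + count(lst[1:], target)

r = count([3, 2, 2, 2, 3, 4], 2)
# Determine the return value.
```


count([3, 2, 2, 2, 3, 4], 2)
lst[0]=3 != 2: 0 + count([2, 2, 2, 3, 4], 2)
lst[0]=2 == 2: 1 + count([2, 2, 3, 4], 2)
lst[0]=2 == 2: 1 + count([2, 3, 4], 2)
lst[0]=2 == 2: 1 + count([3, 4], 2)
lst[0]=3 != 2: 0 + count([4], 2)
lst[0]=4 != 2: 0 + count([], 2)
= 3


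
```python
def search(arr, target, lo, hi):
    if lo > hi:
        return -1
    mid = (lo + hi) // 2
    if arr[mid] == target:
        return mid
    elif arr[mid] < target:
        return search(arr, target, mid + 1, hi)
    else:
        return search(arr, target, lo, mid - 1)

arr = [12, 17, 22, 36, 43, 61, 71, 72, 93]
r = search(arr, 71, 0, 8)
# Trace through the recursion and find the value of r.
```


search(arr, 71, 0, 8)
lo=0, hi=8, mid=4, arr[mid]=43
43 < 71, search right half
lo=5, hi=8, mid=6, arr[mid]=71
arr[6] == 71, found at index 6
= 6


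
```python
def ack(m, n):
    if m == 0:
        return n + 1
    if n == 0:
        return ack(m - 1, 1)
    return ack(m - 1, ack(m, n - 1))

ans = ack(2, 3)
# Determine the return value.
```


ack(2, 3)
= ack(1, ack(2, 2))
First compute ack(2, 2) = 7
= ack(1, 7)
= 9


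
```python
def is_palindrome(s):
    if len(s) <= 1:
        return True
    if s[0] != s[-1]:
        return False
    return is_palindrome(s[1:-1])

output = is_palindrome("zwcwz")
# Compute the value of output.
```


is_palindrome("zwcwz")
"zwcwz": s[0]='z' == s[-1]='z' -> is_palindrome("wcw")
"wcw": s[0]='w' == s[-1]='w' -> is_palindrome("c")
"c": len <= 1 -> True
= True


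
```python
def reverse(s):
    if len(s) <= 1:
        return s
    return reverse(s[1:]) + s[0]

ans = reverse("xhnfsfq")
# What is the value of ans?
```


reverse("xhnfsfq")
= reverse("hnfsfq") + "x"
= reverse("nfsfq") + "h" + "x"
= reverse("fsfq") + "n" + "h" + "x"
= reverse("sfq") + "f" + "n" + "h" + "x"
= reverse("fq") + "s" + "f" + "n" + "h" + "x"
= reverse("q") + "f" + "s" + "f" + "n" + "h" + "x"
= "q" + "f" + "s" + "f" + "n" + "h" + "x"
= "qfsfnhx"


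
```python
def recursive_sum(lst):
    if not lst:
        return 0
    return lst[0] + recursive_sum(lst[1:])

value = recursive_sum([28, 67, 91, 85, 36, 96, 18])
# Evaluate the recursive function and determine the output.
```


recursive_sum([28, 67, 91, 85, 36, 96, 18])
= 28 + recursive_sum([67, 91, 85, 36, 96, 18])
= 28 + 67 + recursive_sum([91, 85, 36, 96, 18])
= 28 + 67 + 91 + recursive_sum([85, 36, 96, 18])
= 28 + 67 + 91 + 85 + recursive_sum([36, 96, 18])
= 28 + 67 + 91 + 85 + 36 + recursive_sum([96, 18])
= 28 + 67 + 91 + 85 + 36 + 96 + recursive_sum([18])
= 28 + 67 + 91 + 85 + 36 + 96 + 18 + recursive_sum([])
= 28 + 67 + 91 + 85 + 36 + 96 + 18 + 0
= 421


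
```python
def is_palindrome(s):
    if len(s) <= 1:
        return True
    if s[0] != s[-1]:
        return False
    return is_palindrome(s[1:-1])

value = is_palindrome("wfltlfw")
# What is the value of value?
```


is_palindrome("wfltlfw")
"wfltlfw": s[0]='w' == s[-1]='w' -> is_palindrome("fltlf")
"fltlf": s[0]='f' == s[-1]='f' -> is_palindrome("ltl")
"ltl": s[0]='l' == s[-1]='l' -> is_palindrome("t")
"t": len <= 1 -> True
= True


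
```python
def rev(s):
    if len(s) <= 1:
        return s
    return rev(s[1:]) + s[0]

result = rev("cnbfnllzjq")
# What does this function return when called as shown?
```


rev("cnbfnllzjq")
= rev("nbfnllzjq") + "c"
= rev("bfnllzjq") + "n" + "c"
= rev("fnllzjq") + "b" + "n" + "c"
= rev("nllzjq") + "f" + "b" + "n" + "c"
= rev("llzjq") + "n" + "f" + "b" + "n" + "c"
= rev("lzjq") + "l" + "n" + "f" + "b" + "n" + "c"
= rev("zjq") + "l" + "l" + "n" + "f" + "b" + "n" + "c"
= rev("jq") + "z" + "l" + "l" + "n" + "f" + "b" + "n" + "c"
= rev("q") + "j" + "z" + "l" + "l" + "n" + "f" + "b" + "n" + "c"
= "q" + "j" + "z" + "l" + "l" + "n" + "f" + "b" + "n" + "c"
= "qjzllnfbnc"


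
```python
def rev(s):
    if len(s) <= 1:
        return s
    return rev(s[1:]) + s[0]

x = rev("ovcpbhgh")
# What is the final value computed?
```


rev("ovcpbhgh")
= rev("vcpbhgh") + "o"
= rev("cpbhgh") + "v" + "o"
= rev("pbhgh") + "c" + "v" + "o"
= rev("bhgh") + "p" + "c" + "v" + "o"
= rev("hgh") + "b" + "p" + "c" + "v" + "o"
= rev("gh") + "h" + "b" + "p" + "c" + "v" + "o"
= rev("h") + "g" + "h" + "b" + "p" + "c" + "v" + "o"
= "h" + "g" + "h" + "b" + "p" + "c" + "v" + "o"
= "hghbpcvo"


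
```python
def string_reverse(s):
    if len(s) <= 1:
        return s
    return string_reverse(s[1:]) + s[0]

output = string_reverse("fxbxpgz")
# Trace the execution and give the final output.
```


string_reverse("fxbxpgz")
= string_reverse("xbxpgz") + "f"
= string_reverse("bxpgz") + "x" + "f"
= string_reverse("xpgz") + "b" + "x" + "f"
= string_reverse("pgz") + "x" + "b" + "x" + "f"
= string_reverse("gz") + "p" + "x" + "b" + "x" + "f"
= string_reverse("z") + "g" + "p" + "x" + "b" + "x" + "f"
= "z" + "g" + "p" + "x" + "b" + "x" + "f"
= "zgpxbxf"


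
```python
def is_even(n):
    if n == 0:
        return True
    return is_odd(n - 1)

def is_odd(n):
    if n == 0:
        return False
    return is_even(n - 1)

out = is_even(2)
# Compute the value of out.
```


is_even(2)
= is_odd(1)
= is_even(0)
n == 0: return True
= True


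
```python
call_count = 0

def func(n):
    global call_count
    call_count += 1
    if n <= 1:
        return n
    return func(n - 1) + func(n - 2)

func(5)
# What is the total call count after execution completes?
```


func(5) calls func(4) and func(3); each non-base call branches into two more.
Let C(k) = total number of calls made by func(k), including the call to func(k) itself.
Base cases: C(0) = 1, C(1) = 1
Recurrence: C(k) = 1 + C(k-1) + C(k-2)
  C(2) = 1 + C(1) + C(0) = 1 + 1 + 1 = 3
  C(3) = 1 + C(2) + C(1) = 1 + 3 + 1 = 5
  C(4) = 1 + C(3) + C(2) = 1 + 5 + 3 = 9
  C(5) = 1 + C(4) + C(3) = 1 + 9 + 5 = 15
Total calls = C(5) = 15


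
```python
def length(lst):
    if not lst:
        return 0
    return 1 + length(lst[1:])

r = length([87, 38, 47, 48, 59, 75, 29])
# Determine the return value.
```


length([87, 38, 47, 48, 59, 75, 29])
= 1 + length([38, 47, 48, 59, 75, 29])
= 1 + 1 + length([47, 48, 59, 75, 29])
= 1 + 1 + 1 + length([48, 59, 75, 29])
= 1 + 1 + 1 + 1 + length([59, 75, 29])
= 1 + 1 + 1 + 1 + 1 + length([75, 29])
= 1 + 1 + 1 + 1 + 1 + 1 + length([29])
= 1 + 1 + 1 + 1 + 1 + 1 + 1 + length([])
= 1 + 1 + 1 + 1 + 1 + 1 + 1 + 0
= 7


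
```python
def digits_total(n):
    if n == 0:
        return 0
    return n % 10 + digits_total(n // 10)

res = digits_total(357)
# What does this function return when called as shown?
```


digits_total(357)
= 7 + digits_total(35)
= 7 + 5 + digits_total(3)
= 7 + 5 + 3 + digits_total(0)
= 7 + 5 + 3 + 0
= 15


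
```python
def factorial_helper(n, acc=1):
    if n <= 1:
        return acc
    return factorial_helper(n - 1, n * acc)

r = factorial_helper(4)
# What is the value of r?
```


factorial_helper(4, 1)
= factorial_helper(3, 4 * 1) = factorial_helper(3, 4)
= factorial_helper(2, 3 * 4) = factorial_helper(2, 12)
= factorial_helper(1, 2 * 12) = factorial_helper(1, 24)
n <= 1, return acc = 24


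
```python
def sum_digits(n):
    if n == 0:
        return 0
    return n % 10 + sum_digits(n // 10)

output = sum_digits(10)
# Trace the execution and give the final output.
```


sum_digits(10)
= 0 + sum_digits(1)
= 0 + 1 + sum_digits(0)
= 0 + 1 + 0
= 1


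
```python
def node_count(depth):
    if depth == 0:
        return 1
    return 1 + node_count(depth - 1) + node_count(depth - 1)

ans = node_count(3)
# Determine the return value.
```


node_count(3)
= 1 + node_count(2) + node_count(2)
= 1 + 2 * node_count(2)
node_count(k) = 2^(k+1) - 1
node_count(0) = 1
node_count(1) = 3
node_count(2) = 7
node_count(3) = 15
node_count(3) = 2^4 - 1 = 15


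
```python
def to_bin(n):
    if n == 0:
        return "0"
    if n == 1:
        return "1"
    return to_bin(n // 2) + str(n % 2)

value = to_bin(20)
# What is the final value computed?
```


to_bin(20)
= to_bin(10) + "0"
= to_bin(5) + "0" + "0"
= to_bin(2) + "1" + "0" + "0"
= to_bin(1) + "0" + "1" + "0" + "0"
= "1" + "0" + "1" + "0" + "0"
= "10100"


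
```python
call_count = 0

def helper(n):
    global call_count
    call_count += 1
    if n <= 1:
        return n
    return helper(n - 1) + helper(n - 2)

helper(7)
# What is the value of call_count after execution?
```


helper(7) calls helper(6) and helper(5); each non-base call branches into two more.
Let C(k) = total number of calls made by helper(k), including the call to helper(k) itself.
Base cases: C(0) = 1, C(1) = 1
Recurrence: C(k) = 1 + C(k-1) + C(k-2)
  C(2) = 1 + C(1) + C(0) = 1 + 1 + 1 = 3
  C(3) = 1 + C(2) + C(1) = 1 + 3 + 1 = 5
  C(4) = 1 + C(3) + C(2) = 1 + 5 + 3 = 9
  C(5) = 1 + C(4) + C(3) = 1 + 9 + 5 = 15
  C(6) = 1 + C(5) + C(4) = 1 + 15 + 9 = 25
  C(7) = 1 + C(6) + C(5) = 1 + 25 + 15 = 41
Total calls = C(7) = 41


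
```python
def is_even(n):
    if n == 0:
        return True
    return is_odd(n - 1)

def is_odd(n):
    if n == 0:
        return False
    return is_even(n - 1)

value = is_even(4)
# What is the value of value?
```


is_even(4)
= is_odd(3)
= is_even(2)
= is_odd(1)
= is_even(0)
n == 0: return True
= True


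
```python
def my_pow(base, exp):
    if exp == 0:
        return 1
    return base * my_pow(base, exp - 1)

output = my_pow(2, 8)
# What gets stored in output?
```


my_pow(2, 8)
= 2 * my_pow(2, 7)
= 2 * 2 * my_pow(2, 6)
= 2 * 2 * 2 * my_pow(2, 5)
= 2 * 2 * 2 * 2 * my_pow(2, 4)
= 2 * 2 * 2 * 2 * 2 * my_pow(2, 3)
= 2 * 2 * 2 * 2 * 2 * 2 * my_pow(2, 2)
= 2 * 2 * 2 * 2 * 2 * 2 * 2 * my_pow(2, 1)
= 2 * 2 * 2 * 2 * 2 * 2 * 2 * 2 * my_pow(2, 0)
= 2 * 2 * 2 * 2 * 2 * 2 * 2 * 2 * 1
= 256


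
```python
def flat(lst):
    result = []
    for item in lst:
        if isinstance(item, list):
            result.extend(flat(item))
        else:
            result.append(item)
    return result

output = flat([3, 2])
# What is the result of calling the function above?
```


flat([3, 2])
Processing each element:
  3 is not a list -> append 3
  2 is not a list -> append 2
= [3, 2]


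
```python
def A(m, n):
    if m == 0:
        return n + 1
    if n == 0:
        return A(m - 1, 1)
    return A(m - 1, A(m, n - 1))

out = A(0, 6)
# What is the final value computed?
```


A(0, 6)
m == 0: return 6 + 1 = 7
= 7


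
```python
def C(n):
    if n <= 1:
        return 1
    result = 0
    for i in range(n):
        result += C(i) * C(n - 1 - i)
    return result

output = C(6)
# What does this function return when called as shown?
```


C(6)
= sum of C(i) * C(6-1-i) for i in 0..5
First compute sub-values bottom-up:
  C(0) = 1, C(1) = 1
  C(2) = 1*1 + 1*1 = 2
  C(3) = 1*2 + 1*1 + 2*1 = 5
  C(4) = 1*5 + 1*2 + 2*1 + 5*1 = 14
  C(5) = 1*14 + 1*5 + 2*2 + 5*1 + 14*1 = 42
Now C(6):
  C(0)*C(5) = 1*42 = 42
  C(1)*C(4) = 1*14 = 14
  C(2)*C(3) = 2*5 = 10
  C(3)*C(2) = 5*2 = 10
  C(4)*C(1) = 14*1 = 14
  C(5)*C(0) = 42*1 = 42
= 42 + 14 + 10 + 10 + 14 + 42
= 132


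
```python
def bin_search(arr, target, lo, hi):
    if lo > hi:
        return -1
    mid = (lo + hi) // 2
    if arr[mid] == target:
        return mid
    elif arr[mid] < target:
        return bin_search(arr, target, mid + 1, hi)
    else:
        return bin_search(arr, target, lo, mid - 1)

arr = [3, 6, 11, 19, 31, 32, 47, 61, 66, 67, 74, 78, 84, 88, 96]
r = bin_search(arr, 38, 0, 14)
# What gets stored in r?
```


bin_search(arr, 38, 0, 14)
lo=0, hi=14, mid=7, arr[mid]=61
61 > 38, search left half
lo=0, hi=6, mid=3, arr[mid]=19
19 < 38, search right half
lo=4, hi=6, mid=5, arr[mid]=32
32 < 38, search right half
lo=6, hi=6, mid=6, arr[mid]=47
47 > 38, search left half
lo > hi, target not found, return -1
= -1


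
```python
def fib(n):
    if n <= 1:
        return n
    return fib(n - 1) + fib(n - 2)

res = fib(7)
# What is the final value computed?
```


fib(7)
= fib(6) + fib(5)
= (fib(5) + fib(4)) + fib(5)
Computing bottom-up: fib(0)=0, fib(1)=1, fib(2)=1, fib(3)=2, fib(4)=3, fib(5)=5, fib(6)=8, fib(7)=13
= 13


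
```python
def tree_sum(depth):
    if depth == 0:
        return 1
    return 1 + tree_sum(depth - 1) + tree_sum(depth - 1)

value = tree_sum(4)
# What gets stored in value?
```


tree_sum(4)
= 1 + tree_sum(3) + tree_sum(3)
= 1 + 2 * tree_sum(3)
tree_sum(k) = 2^(k+1) - 1
tree_sum(0) = 1
tree_sum(1) = 3
tree_sum(2) = 7
tree_sum(3) = 15
tree_sum(4) = 31
tree_sum(4) = 2^5 - 1 = 31


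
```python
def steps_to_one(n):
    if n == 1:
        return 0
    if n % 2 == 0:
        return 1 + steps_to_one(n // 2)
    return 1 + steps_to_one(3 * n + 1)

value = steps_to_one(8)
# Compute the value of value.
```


steps_to_one(8)
8 is even -> steps_to_one(4)
4 is even -> steps_to_one(2)
2 is even -> steps_to_one(1)
Reached 1 after 3 steps
= 3


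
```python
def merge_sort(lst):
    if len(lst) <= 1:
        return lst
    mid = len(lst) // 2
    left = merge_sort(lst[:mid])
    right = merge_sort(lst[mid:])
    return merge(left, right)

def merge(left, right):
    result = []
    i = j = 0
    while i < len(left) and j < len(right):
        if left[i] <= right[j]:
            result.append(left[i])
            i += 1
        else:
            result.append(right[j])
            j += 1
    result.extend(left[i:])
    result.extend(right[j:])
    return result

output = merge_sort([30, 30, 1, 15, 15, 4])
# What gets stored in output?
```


merge_sort([30, 30, 1, 15, 15, 4])
Split into [30, 30, 1] and [15, 15, 4]
Left sorted: [1, 30, 30]
Right sorted: [4, 15, 15]
Merge [1, 30, 30] and [4, 15, 15]
= [1, 4, 15, 15, 30, 30]


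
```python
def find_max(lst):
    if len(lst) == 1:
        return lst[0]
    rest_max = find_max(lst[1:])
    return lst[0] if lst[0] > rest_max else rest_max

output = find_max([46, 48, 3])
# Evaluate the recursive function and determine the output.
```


find_max([46, 48, 3])
= compare 46 with find_max([48, 3])
= compare 48 with find_max([3])
Base: find_max([3]) = 3
compare 48 with 3: max = 48
compare 46 with 48: max = 48
= 48


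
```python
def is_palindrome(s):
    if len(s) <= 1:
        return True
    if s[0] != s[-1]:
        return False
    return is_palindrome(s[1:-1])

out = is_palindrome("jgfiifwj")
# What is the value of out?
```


is_palindrome("jgfiifwj")
"jgfiifwj": s[0]='j' == s[-1]='j' -> is_palindrome("gfiifw")
"gfiifw": s[0]='g' != s[-1]='w' -> False
= False


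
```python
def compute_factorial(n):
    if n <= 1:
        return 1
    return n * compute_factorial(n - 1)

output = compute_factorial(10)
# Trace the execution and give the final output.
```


compute_factorial(10)
= 10 * compute_factorial(9)
= 10 * 9 * compute_factorial(8)
= 10 * 9 * 8 * compute_factorial(7)
= 10 * 9 * 8 * 7 * compute_factorial(6)
= 10 * 9 * 8 * 7 * 6 * compute_factorial(5)
= 10 * 9 * 8 * 7 * 6 * 5 * compute_factorial(4)
= 10 * 9 * 8 * 7 * 6 * 5 * 4 * compute_factorial(3)
= 10 * 9 * 8 * 7 * 6 * 5 * 4 * 3 * compute_factorial(2)
= 10 * 9 * 8 * 7 * 6 * 5 * 4 * 3 * 2 * compute_factorial(1)
= 10 * 9 * 8 * 7 * 6 * 5 * 4 * 3 * 2 * 1
= 3628800


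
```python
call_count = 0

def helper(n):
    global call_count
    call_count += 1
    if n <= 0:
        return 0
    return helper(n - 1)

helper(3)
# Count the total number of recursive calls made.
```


helper(3) calls helper(2) calls ... calls helper(0)
Total calls: 3 + 1 (for base case) = 4


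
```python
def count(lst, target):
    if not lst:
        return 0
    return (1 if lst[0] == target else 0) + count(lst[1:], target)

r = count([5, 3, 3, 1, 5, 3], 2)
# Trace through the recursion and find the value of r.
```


count([5, 3, 3, 1, 5, 3], 2)
lst[0]=5 != 2: 0 + count([3, 3, 1, 5, 3], 2)
lst[0]=3 != 2: 0 + count([3, 1, 5, 3], 2)
lst[0]=3 != 2: 0 + count([1, 5, 3], 2)
lst[0]=1 != 2: 0 + count([5, 3], 2)
lst[0]=5 != 2: 0 + count([3], 2)
lst[0]=3 != 2: 0 + count([], 2)
= 0


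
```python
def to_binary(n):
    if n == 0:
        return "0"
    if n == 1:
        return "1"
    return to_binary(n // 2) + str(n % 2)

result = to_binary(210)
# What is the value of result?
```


to_binary(210)
= to_binary(105) + "0"
= to_binary(52) + "1" + "0"
= to_binary(26) + "0" + "1" + "0"
= to_binary(13) + "0" + "0" + "1" + "0"
= to_binary(6) + "1" + "0" + "0" + "1" + "0"
= to_binary(3) + "0" + "1" + "0" + "0" + "1" + "0"
= to_binary(1) + "1" + "0" + "1" + "0" + "0" + "1" + "0"
= "1" + "1" + "0" + "1" + "0" + "0" + "1" + "0"
= "11010010"


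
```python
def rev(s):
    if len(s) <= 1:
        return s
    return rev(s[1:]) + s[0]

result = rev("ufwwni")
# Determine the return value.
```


rev("ufwwni")
= rev("fwwni") + "u"
= rev("wwni") + "f" + "u"
= rev("wni") + "w" + "f" + "u"
= rev("ni") + "w" + "w" + "f" + "u"
= rev("i") + "n" + "w" + "w" + "f" + "u"
= "i" + "n" + "w" + "w" + "f" + "u"
= "inwwfu"


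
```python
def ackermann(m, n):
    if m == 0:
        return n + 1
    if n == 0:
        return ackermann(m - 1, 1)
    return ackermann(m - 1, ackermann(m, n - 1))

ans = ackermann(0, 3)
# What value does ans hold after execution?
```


ackermann(0, 3)
m == 0: return 3 + 1 = 4
= 4


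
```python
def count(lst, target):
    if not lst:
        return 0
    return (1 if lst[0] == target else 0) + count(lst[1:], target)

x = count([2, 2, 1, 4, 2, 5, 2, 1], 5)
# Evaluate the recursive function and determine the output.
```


count([2, 2, 1, 4, 2, 5, 2, 1], 5)
lst[0]=2 != 5: 0 + count([2, 1, 4, 2, 5, 2, 1], 5)
lst[0]=2 != 5: 0 + count([1, 4, 2, 5, 2, 1], 5)
lst[0]=1 != 5: 0 + count([4, 2, 5, 2, 1], 5)
lst[0]=4 != 5: 0 + count([2, 5, 2, 1], 5)
lst[0]=2 != 5: 0 + count([5, 2, 1], 5)
lst[0]=5 == 5: 1 + count([2, 1], 5)
lst[0]=2 != 5: 0 + count([1], 5)
lst[0]=1 != 5: 0 + count([], 5)
= 1


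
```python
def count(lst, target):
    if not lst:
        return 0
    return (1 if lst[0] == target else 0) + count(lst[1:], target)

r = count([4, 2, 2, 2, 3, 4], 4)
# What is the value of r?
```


count([4, 2, 2, 2, 3, 4], 4)
lst[0]=4 == 4: 1 + count([2, 2, 2, 3, 4], 4)
lst[0]=2 != 4: 0 + count([2, 2, 3, 4], 4)
lst[0]=2 != 4: 0 + count([2, 3, 4], 4)
lst[0]=2 != 4: 0 + count([3, 4], 4)
lst[0]=3 != 4: 0 + count([4], 4)
lst[0]=4 == 4: 1 + count([], 4)
= 2


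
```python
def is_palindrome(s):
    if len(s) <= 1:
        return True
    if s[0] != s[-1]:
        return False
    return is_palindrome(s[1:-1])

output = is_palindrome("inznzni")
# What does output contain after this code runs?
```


is_palindrome("inznzni")
"inznzni": s[0]='i' == s[-1]='i' -> is_palindrome("nznzn")
"nznzn": s[0]='n' == s[-1]='n' -> is_palindrome("znz")
"znz": s[0]='z' == s[-1]='z' -> is_palindrome("n")
"n": len <= 1 -> True
= True


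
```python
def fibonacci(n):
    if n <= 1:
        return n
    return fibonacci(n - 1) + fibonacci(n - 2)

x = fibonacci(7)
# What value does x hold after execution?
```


fibonacci(7)
= fibonacci(6) + fibonacci(5)
= (fibonacci(5) + fibonacci(4)) + fibonacci(5)
Computing bottom-up: fibonacci(0)=0, fibonacci(1)=1, fibonacci(2)=1, fibonacci(3)=2, fibonacci(4)=3, fibonacci(5)=5, fibonacci(6)=8, fibonacci(7)=13
= 13


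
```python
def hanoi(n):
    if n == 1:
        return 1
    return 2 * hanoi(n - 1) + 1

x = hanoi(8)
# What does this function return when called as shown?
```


hanoi(8)
= 2 * hanoi(7) + 1
= 2 * (2 * hanoi(6) + 1) + 1
= 2 * (2 * (2 * hanoi(5) + 1) + 1) + 1
= 2 * (2 * (2 * (2 * hanoi(4) + 1) + 1) + 1) + 1
= 2 * (2 * (2 * (2 * (2 * hanoi(3) + 1) + 1) + 1) + 1) + 1
= 2 * (2 * (2 * (2 * (2 * (2 * hanoi(2) + 1) + 1) + 1) + 1) + 1) + 1
= 2 * (2 * (2 * (2 * (2 * (2 * (2 * hanoi(1) + 1) + 1) + 1) + 1) + 1) + 1) + 1
Now compute bottom-up:
hanoi(1) = 1
hanoi(2) = 2 * 1 + 1 = 3
hanoi(3) = 2 * 3 + 1 = 7
hanoi(4) = 2 * 7 + 1 = 15
hanoi(5) = 2 * 15 + 1 = 31
hanoi(6) = 2 * 31 + 1 = 63
hanoi(7) = 2 * 63 + 1 = 127
hanoi(8) = 2 * 127 + 1 = 255
= 255


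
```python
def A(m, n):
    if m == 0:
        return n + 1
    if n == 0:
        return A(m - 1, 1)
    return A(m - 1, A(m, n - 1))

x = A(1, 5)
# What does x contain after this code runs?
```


A(1, 5)
= A(0, A(1, 4))
First compute A(1, 4) = 6
= A(0, 6)
= 7


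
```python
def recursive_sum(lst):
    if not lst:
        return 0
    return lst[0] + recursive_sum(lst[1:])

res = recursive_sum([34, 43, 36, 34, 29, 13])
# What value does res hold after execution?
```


recursive_sum([34, 43, 36, 34, 29, 13])
= 34 + recursive_sum([43, 36, 34, 29, 13])
= 34 + 43 + recursive_sum([36, 34, 29, 13])
= 34 + 43 + 36 + recursive_sum([34, 29, 13])
= 34 + 43 + 36 + 34 + recursive_sum([29, 13])
= 34 + 43 + 36 + 34 + 29 + recursive_sum([13])
= 34 + 43 + 36 + 34 + 29 + 13 + recursive_sum([])
= 34 + 43 + 36 + 34 + 29 + 13 + 0
= 189


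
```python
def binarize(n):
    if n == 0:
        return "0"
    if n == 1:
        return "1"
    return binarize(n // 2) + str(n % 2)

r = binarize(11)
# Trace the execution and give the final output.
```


binarize(11)
= binarize(5) + "1"
= binarize(2) + "1" + "1"
= binarize(1) + "0" + "1" + "1"
= "1" + "0" + "1" + "1"
= "1011"


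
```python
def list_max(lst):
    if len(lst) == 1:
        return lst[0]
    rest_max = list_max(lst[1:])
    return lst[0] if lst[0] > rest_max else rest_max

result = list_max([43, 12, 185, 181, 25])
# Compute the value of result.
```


list_max([43, 12, 185, 181, 25])
= compare 43 with list_max([12, 185, 181, 25])
= compare 12 with list_max([185, 181, 25])
= compare 185 with list_max([181, 25])
= compare 181 with list_max([25])
Base: list_max([25]) = 25
compare 181 with 25: max = 181
compare 185 with 181: max = 185
compare 12 with 185: max = 185
compare 43 with 185: max = 185
= 185


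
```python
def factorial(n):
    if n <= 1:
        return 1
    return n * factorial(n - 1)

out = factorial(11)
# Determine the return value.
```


factorial(11)
= 11 * factorial(10)
= 11 * 10 * factorial(9)
= 11 * 10 * 9 * factorial(8)
= 11 * 10 * 9 * 8 * factorial(7)
= 11 * 10 * 9 * 8 * 7 * factorial(6)
= 11 * 10 * 9 * 8 * 7 * 6 * factorial(5)
= 11 * 10 * 9 * 8 * 7 * 6 * 5 * factorial(4)
= 11 * 10 * 9 * 8 * 7 * 6 * 5 * 4 * factorial(3)
= 11 * 10 * 9 * 8 * 7 * 6 * 5 * 4 * 3 * factorial(2)
= 11 * 10 * 9 * 8 * 7 * 6 * 5 * 4 * 3 * 2 * factorial(1)
= 11 * 10 * 9 * 8 * 7 * 6 * 5 * 4 * 3 * 2 * 1
= 39916800


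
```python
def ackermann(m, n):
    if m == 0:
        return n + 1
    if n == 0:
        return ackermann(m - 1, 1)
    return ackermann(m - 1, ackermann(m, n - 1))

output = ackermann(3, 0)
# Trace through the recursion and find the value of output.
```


ackermann(3, 0)
n == 0: return ackermann(2, 1)
= ackermann(2, 1) = 5
= 5


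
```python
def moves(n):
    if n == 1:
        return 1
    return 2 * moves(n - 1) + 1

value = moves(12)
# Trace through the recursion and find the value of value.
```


moves(12)
= 2 * moves(11) + 1
= 2 * (2 * moves(10) + 1) + 1
= 2 * (2 * (2 * moves(9) + 1) + 1) + 1
= 2 * (2 * (2 * (2 * moves(8) + 1) + 1) + 1) + 1
= 2 * (2 * (2 * (2 * (2 * moves(7) + 1) + 1) + 1) + 1) + 1
= 2 * (2 * (2 * (2 * (2 * (2 * moves(6) + 1) + 1) + 1) + 1) + 1) + 1
= 2 * (2 * (2 * (2 * (2 * (2 * (2 * moves(5) + 1) + 1) + 1) + 1) + 1) + 1) + 1
= 2 * (2 * (2 * (2 * (2 * (2 * (2 * (2 * moves(4) + 1) + 1) + 1) + 1) + 1) + 1) + 1) + 1
= 2 * (2 * (2 * (2 * (2 * (2 * (2 * (2 * (2 * moves(3) + 1) + 1) + 1) + 1) + 1) + 1) + 1) + 1) + 1
= 2 * (2 * (2 * (2 * (2 * (2 * (2 * (2 * (2 * (2 * moves(2) + 1) + 1) + 1) + 1) + 1) + 1) + 1) + 1) + 1) + 1
= 2 * (2 * (2 * (2 * (2 * (2 * (2 * (2 * (2 * (2 * (2 * moves(1) + 1) + 1) + 1) + 1) + 1) + 1) + 1) + 1) + 1) + 1) + 1
Now compute bottom-up:
moves(1) = 1
moves(2) = 2 * 1 + 1 = 3
moves(3) = 2 * 3 + 1 = 7
moves(4) = 2 * 7 + 1 = 15
moves(5) = 2 * 15 + 1 = 31
moves(6) = 2 * 31 + 1 = 63
moves(7) = 2 * 63 + 1 = 127
moves(8) = 2 * 127 + 1 = 255
moves(9) = 2 * 255 + 1 = 511
moves(10) = 2 * 511 + 1 = 1023
moves(11) = 2 * 1023 + 1 = 2047
moves(12) = 2 * 2047 + 1 = 4095
= 4095


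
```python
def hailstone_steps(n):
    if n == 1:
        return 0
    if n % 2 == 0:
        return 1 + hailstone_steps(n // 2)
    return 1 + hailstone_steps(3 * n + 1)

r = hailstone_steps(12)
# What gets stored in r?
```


hailstone_steps(12)
12 is even -> hailstone_steps(6)
6 is even -> hailstone_steps(3)
3 is odd -> 3*3+1 = 10 -> hailstone_steps(10)
10 is even -> hailstone_steps(5)
5 is odd -> 3*5+1 = 16 -> hailstone_steps(16)
16 is even -> hailstone_steps(8)
8 is even -> hailstone_steps(4)
4 is even -> hailstone_steps(2)
2 is even -> hailstone_steps(1)
Reached 1 after 9 steps
= 9


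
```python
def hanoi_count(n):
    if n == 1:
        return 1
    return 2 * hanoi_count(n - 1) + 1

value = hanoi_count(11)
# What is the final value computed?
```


hanoi_count(11)
= 2 * hanoi_count(10) + 1
= 2 * (2 * hanoi_count(9) + 1) + 1
= 2 * (2 * (2 * hanoi_count(8) + 1) + 1) + 1
= 2 * (2 * (2 * (2 * hanoi_count(7) + 1) + 1) + 1) + 1
= 2 * (2 * (2 * (2 * (2 * hanoi_count(6) + 1) + 1) + 1) + 1) + 1
= 2 * (2 * (2 * (2 * (2 * (2 * hanoi_count(5) + 1) + 1) + 1) + 1) + 1) + 1
= 2 * (2 * (2 * (2 * (2 * (2 * (2 * hanoi_count(4) + 1) + 1) + 1) + 1) + 1) + 1) + 1
= 2 * (2 * (2 * (2 * (2 * (2 * (2 * (2 * hanoi_count(3) + 1) + 1) + 1) + 1) + 1) + 1) + 1) + 1
= 2 * (2 * (2 * (2 * (2 * (2 * (2 * (2 * (2 * hanoi_count(2) + 1) + 1) + 1) + 1) + 1) + 1) + 1) + 1) + 1
= 2 * (2 * (2 * (2 * (2 * (2 * (2 * (2 * (2 * (2 * hanoi_count(1) + 1) + 1) + 1) + 1) + 1) + 1) + 1) + 1) + 1) + 1
Now compute bottom-up:
hanoi_count(1) = 1
hanoi_count(2) = 2 * 1 + 1 = 3
hanoi_count(3) = 2 * 3 + 1 = 7
hanoi_count(4) = 2 * 7 + 1 = 15
hanoi_count(5) = 2 * 15 + 1 = 31
hanoi_count(6) = 2 * 31 + 1 = 63
hanoi_count(7) = 2 * 63 + 1 = 127
hanoi_count(8) = 2 * 127 + 1 = 255
hanoi_count(9) = 2 * 255 + 1 = 511
hanoi_count(10) = 2 * 511 + 1 = 1023
hanoi_count(11) = 2 * 1023 + 1 = 2047
= 2047


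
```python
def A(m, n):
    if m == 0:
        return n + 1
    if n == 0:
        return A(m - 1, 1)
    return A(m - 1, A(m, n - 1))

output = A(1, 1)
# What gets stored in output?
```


A(1, 1)
= A(0, A(1, 0))
First compute A(1, 0) = 2
= A(0, 2)
= 3


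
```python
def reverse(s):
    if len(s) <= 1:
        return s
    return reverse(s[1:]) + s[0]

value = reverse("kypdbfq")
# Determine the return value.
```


reverse("kypdbfq")
= reverse("ypdbfq") + "k"
= reverse("pdbfq") + "y" + "k"
= reverse("dbfq") + "p" + "y" + "k"
= reverse("bfq") + "d" + "p" + "y" + "k"
= reverse("fq") + "b" + "d" + "p" + "y" + "k"
= reverse("q") + "f" + "b" + "d" + "p" + "y" + "k"
= "q" + "f" + "b" + "d" + "p" + "y" + "k"
= "qfbdpyk"


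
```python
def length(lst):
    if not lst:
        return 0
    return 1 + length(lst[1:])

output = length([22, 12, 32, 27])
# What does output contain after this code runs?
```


length([22, 12, 32, 27])
= 1 + length([12, 32, 27])
= 1 + 1 + length([32, 27])
= 1 + 1 + 1 + length([27])
= 1 + 1 + 1 + 1 + length([])
= 1 + 1 + 1 + 1 + 0
= 4


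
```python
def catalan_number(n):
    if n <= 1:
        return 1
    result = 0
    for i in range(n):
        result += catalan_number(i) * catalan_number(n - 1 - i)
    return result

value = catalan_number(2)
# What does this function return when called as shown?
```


catalan_number(2)
= sum of catalan_number(i) * catalan_number(2-1-i) for i in 0..1
  catalan_number(0)*catalan_number(1) = 1*1 = 1
  catalan_number(1)*catalan_number(0) = 1*1 = 1
= 1 + 1
= 2


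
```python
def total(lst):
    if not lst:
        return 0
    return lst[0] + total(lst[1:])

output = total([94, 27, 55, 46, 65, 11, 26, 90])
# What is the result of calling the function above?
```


total([94, 27, 55, 46, 65, 11, 26, 90])
= 94 + total([27, 55, 46, 65, 11, 26, 90])
= 94 + 27 + total([55, 46, 65, 11, 26, 90])
= 94 + 27 + 55 + total([46, 65, 11, 26, 90])
= 94 + 27 + 55 + 46 + total([65, 11, 26, 90])
= 94 + 27 + 55 + 46 + 65 + total([11, 26, 90])
= 94 + 27 + 55 + 46 + 65 + 11 + total([26, 90])
= 94 + 27 + 55 + 46 + 65 + 11 + 26 + total([90])
= 94 + 27 + 55 + 46 + 65 + 11 + 26 + 90 + total([])
= 94 + 27 + 55 + 46 + 65 + 11 + 26 + 90 + 0
= 414


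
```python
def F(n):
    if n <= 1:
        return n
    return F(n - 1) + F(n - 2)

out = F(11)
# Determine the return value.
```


F(11)
= F(10) + F(9)
= (F(9) + F(8)) + F(9)
Computing bottom-up: F(0)=0, F(1)=1, F(2)=1, F(3)=2, F(4)=3, F(5)=5, F(6)=8, F(7)=13, F(8)=21, F(9)=34, F(10)=55, F(11)=89
= 89


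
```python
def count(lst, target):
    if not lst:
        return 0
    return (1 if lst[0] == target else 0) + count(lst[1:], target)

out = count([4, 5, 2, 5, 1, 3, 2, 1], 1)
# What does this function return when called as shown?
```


count([4, 5, 2, 5, 1, 3, 2, 1], 1)
lst[0]=4 != 1: 0 + count([5, 2, 5, 1, 3, 2, 1], 1)
lst[0]=5 != 1: 0 + count([2, 5, 1, 3, 2, 1], 1)
lst[0]=2 != 1: 0 + count([5, 1, 3, 2, 1], 1)
lst[0]=5 != 1: 0 + count([1, 3, 2, 1], 1)
lst[0]=1 == 1: 1 + count([3, 2, 1], 1)
lst[0]=3 != 1: 0 + count([2, 1], 1)
lst[0]=2 != 1: 0 + count([1], 1)
lst[0]=1 == 1: 1 + count([], 1)
= 2


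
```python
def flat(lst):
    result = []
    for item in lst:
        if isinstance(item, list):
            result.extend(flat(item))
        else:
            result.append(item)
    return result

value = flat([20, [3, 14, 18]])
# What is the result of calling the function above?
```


flat([20, [3, 14, 18]])
Processing each element:
  20 is not a list -> append 20
  [3, 14, 18] is a list -> flat recursively -> [3, 14, 18]
= [20, 3, 14, 18]


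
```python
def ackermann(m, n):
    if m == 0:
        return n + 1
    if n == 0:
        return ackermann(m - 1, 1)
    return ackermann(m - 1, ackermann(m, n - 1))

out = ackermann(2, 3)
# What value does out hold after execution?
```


ackermann(2, 3)
= ackermann(1, ackermann(2, 2))
First compute ackermann(2, 2) = 7
= ackermann(1, 7)
= 9


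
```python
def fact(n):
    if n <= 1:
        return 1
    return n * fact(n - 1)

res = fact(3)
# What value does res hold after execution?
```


fact(3)
= 3 * fact(2)
= 3 * 2 * fact(1)
= 3 * 2 * 1
= 6


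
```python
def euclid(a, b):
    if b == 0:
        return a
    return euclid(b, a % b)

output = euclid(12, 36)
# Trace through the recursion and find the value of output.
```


euclid(12, 36)
= euclid(36, 12 % 36) = euclid(36, 12)
= euclid(12, 36 % 12) = euclid(12, 0)
b == 0, return a = 12


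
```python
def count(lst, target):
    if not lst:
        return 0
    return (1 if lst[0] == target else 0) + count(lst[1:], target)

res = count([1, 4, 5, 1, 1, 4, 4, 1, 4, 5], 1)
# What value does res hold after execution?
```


count([1, 4, 5, 1, 1, 4, 4, 1, 4, 5], 1)
lst[0]=1 == 1: 1 + count([4, 5, 1, 1, 4, 4, 1, 4, 5], 1)
lst[0]=4 != 1: 0 + count([5, 1, 1, 4, 4, 1, 4, 5], 1)
lst[0]=5 != 1: 0 + count([1, 1, 4, 4, 1, 4, 5], 1)
lst[0]=1 == 1: 1 + count([1, 4, 4, 1, 4, 5], 1)
lst[0]=1 == 1: 1 + count([4, 4, 1, 4, 5], 1)
lst[0]=4 != 1: 0 + count([4, 1, 4, 5], 1)
lst[0]=4 != 1: 0 + count([1, 4, 5], 1)
lst[0]=1 == 1: 1 + count([4, 5], 1)
lst[0]=4 != 1: 0 + count([5], 1)
lst[0]=5 != 1: 0 + count([], 1)
= 4


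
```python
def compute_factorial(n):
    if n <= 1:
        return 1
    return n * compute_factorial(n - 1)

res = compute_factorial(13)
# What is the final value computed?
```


compute_factorial(13)
= 13 * compute_factorial(12)
= 13 * 12 * compute_factorial(11)
= 13 * 12 * 11 * compute_factorial(10)
= 13 * 12 * 11 * 10 * compute_factorial(9)
= 13 * 12 * 11 * 10 * 9 * compute_factorial(8)
= 13 * 12 * 11 * 10 * 9 * 8 * compute_factorial(7)
= 13 * 12 * 11 * 10 * 9 * 8 * 7 * compute_factorial(6)
= 13 * 12 * 11 * 10 * 9 * 8 * 7 * 6 * compute_factorial(5)
= 13 * 12 * 11 * 10 * 9 * 8 * 7 * 6 * 5 * compute_factorial(4)
= 13 * 12 * 11 * 10 * 9 * 8 * 7 * 6 * 5 * 4 * compute_factorial(3)
= 13 * 12 * 11 * 10 * 9 * 8 * 7 * 6 * 5 * 4 * 3 * compute_factorial(2)
= 13 * 12 * 11 * 10 * 9 * 8 * 7 * 6 * 5 * 4 * 3 * 2 * compute_factorial(1)
= 13 * 12 * 11 * 10 * 9 * 8 * 7 * 6 * 5 * 4 * 3 * 2 * 1
= 6227020800


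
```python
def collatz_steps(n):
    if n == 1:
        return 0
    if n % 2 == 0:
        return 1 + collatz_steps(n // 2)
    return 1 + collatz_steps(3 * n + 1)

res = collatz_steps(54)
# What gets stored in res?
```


collatz_steps(54)
54 is even -> collatz_steps(27)
27 is odd -> 3*27+1 = 82 -> collatz_steps(82)
82 is even -> collatz_steps(41)
41 is odd -> 3*41+1 = 124 -> collatz_steps(124)
124 is even -> collatz_steps(62)
62 is even -> collatz_steps(31)
31 is odd -> 3*31+1 = 94 -> collatz_steps(94)
94 is even -> collatz_steps(47)
47 is odd -> 3*47+1 = 142 -> collatz_steps(142)
142 is even -> collatz_steps(71)
71 is odd -> 3*71+1 = 214 -> collatz_steps(214)
214 is even -> collatz_steps(107)
107 is odd -> 3*107+1 = 322 -> collatz_steps(322)
322 is even -> collatz_steps(161)
161 is odd -> 3*161+1 = 484 -> collatz_steps(484)
484 is even -> collatz_steps(242)
242 is even -> collatz_steps(121)
121 is odd -> 3*121+1 = 364 -> collatz_steps(364)
364 is even -> collatz_steps(182)
182 is even -> collatz_steps(91)
91 is odd -> 3*91+1 = 274 -> collatz_steps(274)
274 is even -> collatz_steps(137)
137 is odd -> 3*137+1 = 412 -> collatz_steps(412)
412 is even -> collatz_steps(206)
206 is even -> collatz_steps(103)
103 is odd -> 3*103+1 = 310 -> collatz_steps(310)
310 is even -> collatz_steps(155)
155 is odd -> 3*155+1 = 466 -> collatz_steps(466)
466 is even -> collatz_steps(233)
233 is odd -> 3*233+1 = 700 -> collatz_steps(700)
700 is even -> collatz_steps(350)
350 is even -> collatz_steps(175)
175 is odd -> 3*175+1 = 526 -> collatz_steps(526)
526 is even -> collatz_steps(263)
263 is odd -> 3*263+1 = 790 -> collatz_steps(790)
790 is even -> collatz_steps(395)
395 is odd -> 3*395+1 = 1186 -> collatz_steps(1186)
1186 is even -> collatz_steps(593)
593 is odd -> 3*593+1 = 1780 -> collatz_steps(1780)
1780 is even -> collatz_steps(890)
890 is even -> collatz_steps(445)
445 is odd -> 3*445+1 = 1336 -> collatz_steps(1336)
1336 is even -> collatz_steps(668)
668 is even -> collatz_steps(334)
334 is even -> collatz_steps(167)
167 is odd -> 3*167+1 = 502 -> collatz_steps(502)
502 is even -> collatz_steps(251)
251 is odd -> 3*251+1 = 754 -> collatz_steps(754)
754 is even -> collatz_steps(377)
377 is odd -> 3*377+1 = 1132 -> collatz_steps(1132)
1132 is even -> collatz_steps(566)
566 is even -> collatz_steps(283)
283 is odd -> 3*283+1 = 850 -> collatz_steps(850)
850 is even -> collatz_steps(425)
425 is odd -> 3*425+1 = 1276 -> collatz_steps(1276)
1276 is even -> collatz_steps(638)
638 is even -> collatz_steps(319)
319 is odd -> 3*319+1 = 958 -> collatz_steps(958)
958 is even -> collatz_steps(479)
479 is odd -> 3*479+1 = 1438 -> collatz_steps(1438)
1438 is even -> collatz_steps(719)
719 is odd -> 3*719+1 = 2158 -> collatz_steps(2158)
2158 is even -> collatz_steps(1079)
1079 is odd -> 3*1079+1 = 3238 -> collatz_steps(3238)
3238 is even -> collatz_steps(1619)
1619 is odd -> 3*1619+1 = 4858 -> collatz_steps(4858)
4858 is even -> collatz_steps(2429)
2429 is odd -> 3*2429+1 = 7288 -> collatz_steps(7288)
7288 is even -> collatz_steps(3644)
3644 is even -> collatz_steps(1822)
1822 is even -> collatz_steps(911)
911 is odd -> 3*911+1 = 2734 -> collatz_steps(2734)
2734 is even -> collatz_steps(1367)
1367 is odd -> 3*1367+1 = 4102 -> collatz_steps(4102)
4102 is even -> collatz_steps(2051)
2051 is odd -> 3*2051+1 = 6154 -> collatz_steps(6154)
6154 is even -> collatz_steps(3077)
3077 is odd -> 3*3077+1 = 9232 -> collatz_steps(9232)
9232 is even -> collatz_steps(4616)
4616 is even -> collatz_steps(2308)
2308 is even -> collatz_steps(1154)
1154 is even -> collatz_steps(577)
577 is odd -> 3*577+1 = 1732 -> collatz_steps(1732)
1732 is even -> collatz_steps(866)
866 is even -> collatz_steps(433)
433 is odd -> 3*433+1 = 1300 -> collatz_steps(1300)
1300 is even -> collatz_steps(650)
650 is even -> collatz_steps(325)
325 is odd -> 3*325+1 = 976 -> collatz_steps(976)
976 is even -> collatz_steps(488)
488 is even -> collatz_steps(244)
244 is even -> collatz_steps(122)
122 is even -> collatz_steps(61)
61 is odd -> 3*61+1 = 184 -> collatz_steps(184)
184 is even -> collatz_steps(92)
92 is even -> collatz_steps(46)
46 is even -> collatz_steps(23)
23 is odd -> 3*23+1 = 70 -> collatz_steps(70)
70 is even -> collatz_steps(35)
35 is odd -> 3*35+1 = 106 -> collatz_steps(106)
106 is even -> collatz_steps(53)
53 is odd -> 3*53+1 = 160 -> collatz_steps(160)
160 is even -> collatz_steps(80)
80 is even -> collatz_steps(40)
40 is even -> collatz_steps(20)
20 is even -> collatz_steps(10)
10 is even -> collatz_steps(5)
5 is odd -> 3*5+1 = 16 -> collatz_steps(16)
16 is even -> collatz_steps(8)
8 is even -> collatz_steps(4)
4 is even -> collatz_steps(2)
2 is even -> collatz_steps(1)
Reached 1 after 112 steps
= 112


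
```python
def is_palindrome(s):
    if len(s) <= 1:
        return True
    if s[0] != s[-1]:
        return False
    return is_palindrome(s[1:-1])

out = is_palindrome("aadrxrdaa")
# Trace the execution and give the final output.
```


is_palindrome("aadrxrdaa")
"aadrxrdaa": s[0]='a' == s[-1]='a' -> is_palindrome("adrxrda")
"adrxrda": s[0]='a' == s[-1]='a' -> is_palindrome("drxrd")
"drxrd": s[0]='d' == s[-1]='d' -> is_palindrome("rxr")
"rxr": s[0]='r' == s[-1]='r' -> is_palindrome("x")
"x": len <= 1 -> True
= True


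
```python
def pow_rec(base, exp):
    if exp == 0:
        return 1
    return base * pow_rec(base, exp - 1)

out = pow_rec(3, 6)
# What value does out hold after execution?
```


pow_rec(3, 6)
= 3 * pow_rec(3, 5)
= 3 * 3 * pow_rec(3, 4)
= 3 * 3 * 3 * pow_rec(3, 3)
= 3 * 3 * 3 * 3 * pow_rec(3, 2)
= 3 * 3 * 3 * 3 * 3 * pow_rec(3, 1)
= 3 * 3 * 3 * 3 * 3 * 3 * pow_rec(3, 0)
= 3 * 3 * 3 * 3 * 3 * 3 * 1
= 729


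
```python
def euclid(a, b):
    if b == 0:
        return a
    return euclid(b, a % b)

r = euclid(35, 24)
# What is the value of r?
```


euclid(35, 24)
= euclid(24, 35 % 24) = euclid(24, 11)
= euclid(11, 24 % 11) = euclid(11, 2)
= euclid(2, 11 % 2) = euclid(2, 1)
= euclid(1, 2 % 1) = euclid(1, 0)
b == 0, return a = 1
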